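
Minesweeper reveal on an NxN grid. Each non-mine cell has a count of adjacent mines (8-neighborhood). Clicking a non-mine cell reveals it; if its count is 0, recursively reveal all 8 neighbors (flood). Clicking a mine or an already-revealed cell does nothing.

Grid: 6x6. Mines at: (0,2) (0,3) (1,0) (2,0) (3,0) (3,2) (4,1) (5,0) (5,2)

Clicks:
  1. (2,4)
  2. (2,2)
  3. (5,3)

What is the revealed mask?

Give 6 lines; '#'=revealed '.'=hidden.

Click 1 (2,4) count=0: revealed 17 new [(0,4) (0,5) (1,3) (1,4) (1,5) (2,3) (2,4) (2,5) (3,3) (3,4) (3,5) (4,3) (4,4) (4,5) (5,3) (5,4) (5,5)] -> total=17
Click 2 (2,2) count=1: revealed 1 new [(2,2)] -> total=18
Click 3 (5,3) count=1: revealed 0 new [(none)] -> total=18

Answer: ....##
...###
..####
...###
...###
...###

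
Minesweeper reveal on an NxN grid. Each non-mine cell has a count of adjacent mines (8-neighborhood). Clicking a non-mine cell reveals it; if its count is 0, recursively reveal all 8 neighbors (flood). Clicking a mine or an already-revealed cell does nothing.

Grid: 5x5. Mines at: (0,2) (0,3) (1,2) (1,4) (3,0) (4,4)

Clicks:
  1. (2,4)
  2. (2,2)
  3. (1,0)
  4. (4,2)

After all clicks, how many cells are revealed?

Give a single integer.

Click 1 (2,4) count=1: revealed 1 new [(2,4)] -> total=1
Click 2 (2,2) count=1: revealed 1 new [(2,2)] -> total=2
Click 3 (1,0) count=0: revealed 6 new [(0,0) (0,1) (1,0) (1,1) (2,0) (2,1)] -> total=8
Click 4 (4,2) count=0: revealed 7 new [(2,3) (3,1) (3,2) (3,3) (4,1) (4,2) (4,3)] -> total=15

Answer: 15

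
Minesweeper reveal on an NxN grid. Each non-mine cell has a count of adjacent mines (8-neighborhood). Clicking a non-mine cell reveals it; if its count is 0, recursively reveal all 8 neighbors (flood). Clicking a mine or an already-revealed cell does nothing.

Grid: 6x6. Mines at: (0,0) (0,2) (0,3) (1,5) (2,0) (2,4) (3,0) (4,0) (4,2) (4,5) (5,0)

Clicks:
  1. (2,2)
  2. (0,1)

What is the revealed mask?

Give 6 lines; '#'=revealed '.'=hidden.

Click 1 (2,2) count=0: revealed 9 new [(1,1) (1,2) (1,3) (2,1) (2,2) (2,3) (3,1) (3,2) (3,3)] -> total=9
Click 2 (0,1) count=2: revealed 1 new [(0,1)] -> total=10

Answer: .#....
.###..
.###..
.###..
......
......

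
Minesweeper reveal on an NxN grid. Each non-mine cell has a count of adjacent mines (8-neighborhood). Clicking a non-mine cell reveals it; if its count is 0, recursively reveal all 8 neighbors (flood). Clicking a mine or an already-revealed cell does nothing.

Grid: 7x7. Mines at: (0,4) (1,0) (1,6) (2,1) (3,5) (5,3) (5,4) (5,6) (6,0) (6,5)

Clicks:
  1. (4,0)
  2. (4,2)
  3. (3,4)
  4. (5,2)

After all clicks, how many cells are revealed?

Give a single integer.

Click 1 (4,0) count=0: revealed 9 new [(3,0) (3,1) (3,2) (4,0) (4,1) (4,2) (5,0) (5,1) (5,2)] -> total=9
Click 2 (4,2) count=1: revealed 0 new [(none)] -> total=9
Click 3 (3,4) count=1: revealed 1 new [(3,4)] -> total=10
Click 4 (5,2) count=1: revealed 0 new [(none)] -> total=10

Answer: 10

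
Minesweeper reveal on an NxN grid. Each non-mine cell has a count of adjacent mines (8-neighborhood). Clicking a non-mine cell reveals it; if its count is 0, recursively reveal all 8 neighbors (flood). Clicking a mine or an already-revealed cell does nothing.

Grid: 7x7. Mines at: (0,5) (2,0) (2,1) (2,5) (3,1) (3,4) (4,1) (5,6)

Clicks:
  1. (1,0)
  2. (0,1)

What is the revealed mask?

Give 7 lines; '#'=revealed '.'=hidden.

Click 1 (1,0) count=2: revealed 1 new [(1,0)] -> total=1
Click 2 (0,1) count=0: revealed 12 new [(0,0) (0,1) (0,2) (0,3) (0,4) (1,1) (1,2) (1,3) (1,4) (2,2) (2,3) (2,4)] -> total=13

Answer: #####..
#####..
..###..
.......
.......
.......
.......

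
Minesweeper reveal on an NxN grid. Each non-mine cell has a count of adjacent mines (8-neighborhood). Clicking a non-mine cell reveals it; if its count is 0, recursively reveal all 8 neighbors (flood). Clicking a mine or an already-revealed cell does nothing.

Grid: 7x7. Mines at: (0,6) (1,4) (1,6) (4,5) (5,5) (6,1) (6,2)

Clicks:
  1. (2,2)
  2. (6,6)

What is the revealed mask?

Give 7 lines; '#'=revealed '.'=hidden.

Click 1 (2,2) count=0: revealed 28 new [(0,0) (0,1) (0,2) (0,3) (1,0) (1,1) (1,2) (1,3) (2,0) (2,1) (2,2) (2,3) (2,4) (3,0) (3,1) (3,2) (3,3) (3,4) (4,0) (4,1) (4,2) (4,3) (4,4) (5,0) (5,1) (5,2) (5,3) (5,4)] -> total=28
Click 2 (6,6) count=1: revealed 1 new [(6,6)] -> total=29

Answer: ####...
####...
#####..
#####..
#####..
#####..
......#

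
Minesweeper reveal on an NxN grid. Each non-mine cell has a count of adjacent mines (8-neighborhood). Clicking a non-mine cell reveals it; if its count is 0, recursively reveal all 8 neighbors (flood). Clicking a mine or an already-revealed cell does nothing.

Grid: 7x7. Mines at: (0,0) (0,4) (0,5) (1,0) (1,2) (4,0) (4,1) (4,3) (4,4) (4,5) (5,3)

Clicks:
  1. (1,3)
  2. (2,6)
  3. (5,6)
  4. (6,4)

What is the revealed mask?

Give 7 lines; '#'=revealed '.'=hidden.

Answer: .......
...####
...####
...####
.......
......#
....#..

Derivation:
Click 1 (1,3) count=2: revealed 1 new [(1,3)] -> total=1
Click 2 (2,6) count=0: revealed 11 new [(1,4) (1,5) (1,6) (2,3) (2,4) (2,5) (2,6) (3,3) (3,4) (3,5) (3,6)] -> total=12
Click 3 (5,6) count=1: revealed 1 new [(5,6)] -> total=13
Click 4 (6,4) count=1: revealed 1 new [(6,4)] -> total=14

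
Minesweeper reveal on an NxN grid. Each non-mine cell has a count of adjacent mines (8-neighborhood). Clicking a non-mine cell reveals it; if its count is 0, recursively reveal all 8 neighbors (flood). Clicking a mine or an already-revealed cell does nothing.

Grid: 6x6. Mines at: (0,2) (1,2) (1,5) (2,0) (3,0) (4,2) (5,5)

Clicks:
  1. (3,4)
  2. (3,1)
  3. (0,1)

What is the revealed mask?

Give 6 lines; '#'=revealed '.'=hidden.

Click 1 (3,4) count=0: revealed 9 new [(2,3) (2,4) (2,5) (3,3) (3,4) (3,5) (4,3) (4,4) (4,5)] -> total=9
Click 2 (3,1) count=3: revealed 1 new [(3,1)] -> total=10
Click 3 (0,1) count=2: revealed 1 new [(0,1)] -> total=11

Answer: .#....
......
...###
.#.###
...###
......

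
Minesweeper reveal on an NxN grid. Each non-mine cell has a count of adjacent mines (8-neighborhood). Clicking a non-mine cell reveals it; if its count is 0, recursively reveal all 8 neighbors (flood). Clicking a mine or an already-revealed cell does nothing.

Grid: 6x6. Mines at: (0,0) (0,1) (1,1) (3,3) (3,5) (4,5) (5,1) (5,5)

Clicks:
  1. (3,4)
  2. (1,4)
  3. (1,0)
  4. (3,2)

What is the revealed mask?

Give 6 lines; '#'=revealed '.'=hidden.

Click 1 (3,4) count=3: revealed 1 new [(3,4)] -> total=1
Click 2 (1,4) count=0: revealed 12 new [(0,2) (0,3) (0,4) (0,5) (1,2) (1,3) (1,4) (1,5) (2,2) (2,3) (2,4) (2,5)] -> total=13
Click 3 (1,0) count=3: revealed 1 new [(1,0)] -> total=14
Click 4 (3,2) count=1: revealed 1 new [(3,2)] -> total=15

Answer: ..####
#.####
..####
..#.#.
......
......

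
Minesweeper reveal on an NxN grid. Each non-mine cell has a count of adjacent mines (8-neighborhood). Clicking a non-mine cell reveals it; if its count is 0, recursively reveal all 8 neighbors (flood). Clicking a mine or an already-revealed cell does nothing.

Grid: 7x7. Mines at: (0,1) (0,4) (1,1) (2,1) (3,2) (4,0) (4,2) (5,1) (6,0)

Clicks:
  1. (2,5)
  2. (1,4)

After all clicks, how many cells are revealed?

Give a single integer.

Click 1 (2,5) count=0: revealed 28 new [(0,5) (0,6) (1,3) (1,4) (1,5) (1,6) (2,3) (2,4) (2,5) (2,6) (3,3) (3,4) (3,5) (3,6) (4,3) (4,4) (4,5) (4,6) (5,2) (5,3) (5,4) (5,5) (5,6) (6,2) (6,3) (6,4) (6,5) (6,6)] -> total=28
Click 2 (1,4) count=1: revealed 0 new [(none)] -> total=28

Answer: 28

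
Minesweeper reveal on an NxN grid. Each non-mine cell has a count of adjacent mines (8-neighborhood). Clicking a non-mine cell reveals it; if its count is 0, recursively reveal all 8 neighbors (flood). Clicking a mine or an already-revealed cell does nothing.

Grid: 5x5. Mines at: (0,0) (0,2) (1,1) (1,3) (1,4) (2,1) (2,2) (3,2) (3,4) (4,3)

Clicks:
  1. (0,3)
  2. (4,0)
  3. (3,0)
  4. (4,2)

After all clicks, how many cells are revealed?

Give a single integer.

Answer: 6

Derivation:
Click 1 (0,3) count=3: revealed 1 new [(0,3)] -> total=1
Click 2 (4,0) count=0: revealed 4 new [(3,0) (3,1) (4,0) (4,1)] -> total=5
Click 3 (3,0) count=1: revealed 0 new [(none)] -> total=5
Click 4 (4,2) count=2: revealed 1 new [(4,2)] -> total=6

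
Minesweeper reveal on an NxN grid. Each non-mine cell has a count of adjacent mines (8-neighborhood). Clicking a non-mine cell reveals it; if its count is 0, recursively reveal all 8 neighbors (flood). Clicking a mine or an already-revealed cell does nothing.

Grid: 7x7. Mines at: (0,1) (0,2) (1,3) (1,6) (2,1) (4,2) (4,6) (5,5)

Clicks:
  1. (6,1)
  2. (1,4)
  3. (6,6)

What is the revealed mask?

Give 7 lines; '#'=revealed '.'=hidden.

Answer: .......
....#..
.......
##.....
##.....
#####..
#####.#

Derivation:
Click 1 (6,1) count=0: revealed 14 new [(3,0) (3,1) (4,0) (4,1) (5,0) (5,1) (5,2) (5,3) (5,4) (6,0) (6,1) (6,2) (6,3) (6,4)] -> total=14
Click 2 (1,4) count=1: revealed 1 new [(1,4)] -> total=15
Click 3 (6,6) count=1: revealed 1 new [(6,6)] -> total=16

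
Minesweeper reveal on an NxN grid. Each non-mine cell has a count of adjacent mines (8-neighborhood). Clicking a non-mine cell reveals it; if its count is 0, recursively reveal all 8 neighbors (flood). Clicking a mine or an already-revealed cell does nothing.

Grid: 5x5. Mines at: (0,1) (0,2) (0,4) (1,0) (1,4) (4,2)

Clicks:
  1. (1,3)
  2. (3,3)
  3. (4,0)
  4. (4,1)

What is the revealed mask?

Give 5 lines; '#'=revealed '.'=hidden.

Click 1 (1,3) count=3: revealed 1 new [(1,3)] -> total=1
Click 2 (3,3) count=1: revealed 1 new [(3,3)] -> total=2
Click 3 (4,0) count=0: revealed 6 new [(2,0) (2,1) (3,0) (3,1) (4,0) (4,1)] -> total=8
Click 4 (4,1) count=1: revealed 0 new [(none)] -> total=8

Answer: .....
...#.
##...
##.#.
##...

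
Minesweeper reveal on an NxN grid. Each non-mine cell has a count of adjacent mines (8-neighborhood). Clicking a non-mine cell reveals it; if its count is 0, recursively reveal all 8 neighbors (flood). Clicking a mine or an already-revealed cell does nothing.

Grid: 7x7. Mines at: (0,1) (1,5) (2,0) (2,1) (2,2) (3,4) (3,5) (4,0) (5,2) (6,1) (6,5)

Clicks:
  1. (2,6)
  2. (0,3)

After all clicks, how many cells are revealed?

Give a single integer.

Answer: 7

Derivation:
Click 1 (2,6) count=2: revealed 1 new [(2,6)] -> total=1
Click 2 (0,3) count=0: revealed 6 new [(0,2) (0,3) (0,4) (1,2) (1,3) (1,4)] -> total=7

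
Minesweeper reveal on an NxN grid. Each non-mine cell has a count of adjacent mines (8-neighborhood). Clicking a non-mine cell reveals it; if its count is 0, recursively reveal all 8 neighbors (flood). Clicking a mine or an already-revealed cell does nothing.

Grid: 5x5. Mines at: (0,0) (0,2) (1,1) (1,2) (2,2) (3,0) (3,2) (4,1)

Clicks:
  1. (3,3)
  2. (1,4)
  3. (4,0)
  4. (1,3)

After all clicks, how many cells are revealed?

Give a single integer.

Click 1 (3,3) count=2: revealed 1 new [(3,3)] -> total=1
Click 2 (1,4) count=0: revealed 9 new [(0,3) (0,4) (1,3) (1,4) (2,3) (2,4) (3,4) (4,3) (4,4)] -> total=10
Click 3 (4,0) count=2: revealed 1 new [(4,0)] -> total=11
Click 4 (1,3) count=3: revealed 0 new [(none)] -> total=11

Answer: 11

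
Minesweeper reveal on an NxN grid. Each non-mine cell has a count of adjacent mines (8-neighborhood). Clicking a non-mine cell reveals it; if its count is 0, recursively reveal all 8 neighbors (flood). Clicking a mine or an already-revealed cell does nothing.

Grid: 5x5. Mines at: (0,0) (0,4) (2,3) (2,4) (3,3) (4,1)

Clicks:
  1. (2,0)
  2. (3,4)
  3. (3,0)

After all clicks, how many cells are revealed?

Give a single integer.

Answer: 10

Derivation:
Click 1 (2,0) count=0: revealed 9 new [(1,0) (1,1) (1,2) (2,0) (2,1) (2,2) (3,0) (3,1) (3,2)] -> total=9
Click 2 (3,4) count=3: revealed 1 new [(3,4)] -> total=10
Click 3 (3,0) count=1: revealed 0 new [(none)] -> total=10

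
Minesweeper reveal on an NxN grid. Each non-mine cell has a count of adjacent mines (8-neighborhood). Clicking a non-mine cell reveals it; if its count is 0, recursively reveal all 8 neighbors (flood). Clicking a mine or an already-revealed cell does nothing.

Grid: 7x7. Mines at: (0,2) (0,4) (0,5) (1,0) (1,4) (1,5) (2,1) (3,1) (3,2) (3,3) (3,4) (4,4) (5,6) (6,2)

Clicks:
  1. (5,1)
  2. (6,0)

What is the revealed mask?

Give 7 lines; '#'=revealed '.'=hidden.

Click 1 (5,1) count=1: revealed 1 new [(5,1)] -> total=1
Click 2 (6,0) count=0: revealed 5 new [(4,0) (4,1) (5,0) (6,0) (6,1)] -> total=6

Answer: .......
.......
.......
.......
##.....
##.....
##.....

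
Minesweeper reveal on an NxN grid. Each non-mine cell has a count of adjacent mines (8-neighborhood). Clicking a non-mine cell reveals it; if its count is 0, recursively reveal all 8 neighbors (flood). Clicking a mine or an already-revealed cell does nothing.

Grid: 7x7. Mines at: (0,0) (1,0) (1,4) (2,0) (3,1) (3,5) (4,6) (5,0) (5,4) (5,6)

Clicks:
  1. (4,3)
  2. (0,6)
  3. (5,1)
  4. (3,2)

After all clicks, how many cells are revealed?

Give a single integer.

Answer: 9

Derivation:
Click 1 (4,3) count=1: revealed 1 new [(4,3)] -> total=1
Click 2 (0,6) count=0: revealed 6 new [(0,5) (0,6) (1,5) (1,6) (2,5) (2,6)] -> total=7
Click 3 (5,1) count=1: revealed 1 new [(5,1)] -> total=8
Click 4 (3,2) count=1: revealed 1 new [(3,2)] -> total=9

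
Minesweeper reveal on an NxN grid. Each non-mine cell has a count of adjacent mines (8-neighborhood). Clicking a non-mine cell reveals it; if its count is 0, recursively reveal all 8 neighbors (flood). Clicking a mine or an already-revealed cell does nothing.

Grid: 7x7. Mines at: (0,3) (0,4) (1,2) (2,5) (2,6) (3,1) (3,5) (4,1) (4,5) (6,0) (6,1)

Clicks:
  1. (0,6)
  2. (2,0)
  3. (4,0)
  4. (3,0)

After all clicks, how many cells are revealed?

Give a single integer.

Click 1 (0,6) count=0: revealed 4 new [(0,5) (0,6) (1,5) (1,6)] -> total=4
Click 2 (2,0) count=1: revealed 1 new [(2,0)] -> total=5
Click 3 (4,0) count=2: revealed 1 new [(4,0)] -> total=6
Click 4 (3,0) count=2: revealed 1 new [(3,0)] -> total=7

Answer: 7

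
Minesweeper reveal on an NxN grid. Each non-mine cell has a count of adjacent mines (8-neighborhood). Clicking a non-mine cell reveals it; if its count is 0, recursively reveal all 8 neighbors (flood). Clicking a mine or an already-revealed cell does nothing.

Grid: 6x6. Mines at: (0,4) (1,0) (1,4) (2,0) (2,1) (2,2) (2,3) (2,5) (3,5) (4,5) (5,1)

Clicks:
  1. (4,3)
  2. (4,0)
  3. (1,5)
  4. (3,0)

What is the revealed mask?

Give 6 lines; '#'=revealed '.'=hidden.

Answer: ......
.....#
......
#.###.
#.###.
..###.

Derivation:
Click 1 (4,3) count=0: revealed 9 new [(3,2) (3,3) (3,4) (4,2) (4,3) (4,4) (5,2) (5,3) (5,4)] -> total=9
Click 2 (4,0) count=1: revealed 1 new [(4,0)] -> total=10
Click 3 (1,5) count=3: revealed 1 new [(1,5)] -> total=11
Click 4 (3,0) count=2: revealed 1 new [(3,0)] -> total=12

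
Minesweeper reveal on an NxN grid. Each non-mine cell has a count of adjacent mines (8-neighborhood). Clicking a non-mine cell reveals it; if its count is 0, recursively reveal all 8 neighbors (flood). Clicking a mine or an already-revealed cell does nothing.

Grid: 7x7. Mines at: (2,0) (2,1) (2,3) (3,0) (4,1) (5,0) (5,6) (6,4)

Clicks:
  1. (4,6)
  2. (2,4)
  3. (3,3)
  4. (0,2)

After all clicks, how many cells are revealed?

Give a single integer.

Answer: 31

Derivation:
Click 1 (4,6) count=1: revealed 1 new [(4,6)] -> total=1
Click 2 (2,4) count=1: revealed 1 new [(2,4)] -> total=2
Click 3 (3,3) count=1: revealed 1 new [(3,3)] -> total=3
Click 4 (0,2) count=0: revealed 28 new [(0,0) (0,1) (0,2) (0,3) (0,4) (0,5) (0,6) (1,0) (1,1) (1,2) (1,3) (1,4) (1,5) (1,6) (2,5) (2,6) (3,2) (3,4) (3,5) (3,6) (4,2) (4,3) (4,4) (4,5) (5,2) (5,3) (5,4) (5,5)] -> total=31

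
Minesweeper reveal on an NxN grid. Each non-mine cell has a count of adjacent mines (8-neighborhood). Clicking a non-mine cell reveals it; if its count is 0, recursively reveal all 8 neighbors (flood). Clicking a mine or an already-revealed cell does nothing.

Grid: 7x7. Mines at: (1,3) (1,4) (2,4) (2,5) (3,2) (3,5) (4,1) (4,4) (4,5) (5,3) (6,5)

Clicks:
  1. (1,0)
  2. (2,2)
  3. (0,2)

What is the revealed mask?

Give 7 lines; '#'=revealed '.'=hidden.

Answer: ###....
###....
###....
##.....
.......
.......
.......

Derivation:
Click 1 (1,0) count=0: revealed 11 new [(0,0) (0,1) (0,2) (1,0) (1,1) (1,2) (2,0) (2,1) (2,2) (3,0) (3,1)] -> total=11
Click 2 (2,2) count=2: revealed 0 new [(none)] -> total=11
Click 3 (0,2) count=1: revealed 0 new [(none)] -> total=11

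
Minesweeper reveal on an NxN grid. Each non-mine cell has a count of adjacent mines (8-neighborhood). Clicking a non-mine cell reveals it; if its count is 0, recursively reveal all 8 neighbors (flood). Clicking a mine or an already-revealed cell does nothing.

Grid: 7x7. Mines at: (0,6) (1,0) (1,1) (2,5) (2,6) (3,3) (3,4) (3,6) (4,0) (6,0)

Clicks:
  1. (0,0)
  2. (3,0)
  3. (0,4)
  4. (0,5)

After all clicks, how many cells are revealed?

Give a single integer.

Click 1 (0,0) count=2: revealed 1 new [(0,0)] -> total=1
Click 2 (3,0) count=1: revealed 1 new [(3,0)] -> total=2
Click 3 (0,4) count=0: revealed 11 new [(0,2) (0,3) (0,4) (0,5) (1,2) (1,3) (1,4) (1,5) (2,2) (2,3) (2,4)] -> total=13
Click 4 (0,5) count=1: revealed 0 new [(none)] -> total=13

Answer: 13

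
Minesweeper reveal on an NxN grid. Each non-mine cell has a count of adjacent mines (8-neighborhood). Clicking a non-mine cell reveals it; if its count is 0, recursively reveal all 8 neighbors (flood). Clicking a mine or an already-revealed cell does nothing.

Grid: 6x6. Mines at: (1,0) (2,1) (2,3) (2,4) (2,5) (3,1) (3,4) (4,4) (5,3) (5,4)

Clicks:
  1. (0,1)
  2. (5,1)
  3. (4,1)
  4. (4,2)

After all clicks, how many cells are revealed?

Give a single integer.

Click 1 (0,1) count=1: revealed 1 new [(0,1)] -> total=1
Click 2 (5,1) count=0: revealed 6 new [(4,0) (4,1) (4,2) (5,0) (5,1) (5,2)] -> total=7
Click 3 (4,1) count=1: revealed 0 new [(none)] -> total=7
Click 4 (4,2) count=2: revealed 0 new [(none)] -> total=7

Answer: 7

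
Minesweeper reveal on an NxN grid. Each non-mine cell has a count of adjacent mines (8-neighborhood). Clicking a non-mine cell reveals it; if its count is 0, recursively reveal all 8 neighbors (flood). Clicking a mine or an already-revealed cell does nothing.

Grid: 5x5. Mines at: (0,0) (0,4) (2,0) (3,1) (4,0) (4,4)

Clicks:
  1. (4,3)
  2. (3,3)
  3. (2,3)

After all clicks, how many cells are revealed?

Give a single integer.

Answer: 15

Derivation:
Click 1 (4,3) count=1: revealed 1 new [(4,3)] -> total=1
Click 2 (3,3) count=1: revealed 1 new [(3,3)] -> total=2
Click 3 (2,3) count=0: revealed 13 new [(0,1) (0,2) (0,3) (1,1) (1,2) (1,3) (1,4) (2,1) (2,2) (2,3) (2,4) (3,2) (3,4)] -> total=15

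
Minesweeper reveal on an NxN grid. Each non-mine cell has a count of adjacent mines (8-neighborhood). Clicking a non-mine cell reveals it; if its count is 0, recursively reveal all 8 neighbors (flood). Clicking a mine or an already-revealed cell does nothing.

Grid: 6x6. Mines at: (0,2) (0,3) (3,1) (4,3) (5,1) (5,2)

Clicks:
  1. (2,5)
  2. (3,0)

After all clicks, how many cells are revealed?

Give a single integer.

Answer: 19

Derivation:
Click 1 (2,5) count=0: revealed 18 new [(0,4) (0,5) (1,2) (1,3) (1,4) (1,5) (2,2) (2,3) (2,4) (2,5) (3,2) (3,3) (3,4) (3,5) (4,4) (4,5) (5,4) (5,5)] -> total=18
Click 2 (3,0) count=1: revealed 1 new [(3,0)] -> total=19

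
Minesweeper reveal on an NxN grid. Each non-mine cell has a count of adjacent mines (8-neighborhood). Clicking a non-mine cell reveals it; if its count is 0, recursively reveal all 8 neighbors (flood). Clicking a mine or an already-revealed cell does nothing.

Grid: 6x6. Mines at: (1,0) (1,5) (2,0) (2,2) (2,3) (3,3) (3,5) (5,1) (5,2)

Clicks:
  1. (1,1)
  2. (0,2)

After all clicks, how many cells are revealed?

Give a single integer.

Click 1 (1,1) count=3: revealed 1 new [(1,1)] -> total=1
Click 2 (0,2) count=0: revealed 7 new [(0,1) (0,2) (0,3) (0,4) (1,2) (1,3) (1,4)] -> total=8

Answer: 8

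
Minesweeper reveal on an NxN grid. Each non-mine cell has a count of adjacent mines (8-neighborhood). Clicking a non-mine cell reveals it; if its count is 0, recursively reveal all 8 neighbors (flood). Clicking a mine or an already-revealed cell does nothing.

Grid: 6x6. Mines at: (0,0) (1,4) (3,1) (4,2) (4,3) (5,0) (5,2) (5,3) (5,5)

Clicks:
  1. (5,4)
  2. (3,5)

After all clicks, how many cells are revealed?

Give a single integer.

Click 1 (5,4) count=3: revealed 1 new [(5,4)] -> total=1
Click 2 (3,5) count=0: revealed 6 new [(2,4) (2,5) (3,4) (3,5) (4,4) (4,5)] -> total=7

Answer: 7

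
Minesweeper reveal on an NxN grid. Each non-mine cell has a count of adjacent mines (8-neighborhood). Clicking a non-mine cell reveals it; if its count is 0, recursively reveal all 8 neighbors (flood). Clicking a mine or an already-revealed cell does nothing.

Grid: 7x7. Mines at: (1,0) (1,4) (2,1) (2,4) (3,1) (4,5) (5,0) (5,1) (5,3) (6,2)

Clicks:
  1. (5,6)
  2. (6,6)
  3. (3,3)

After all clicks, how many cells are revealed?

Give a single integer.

Click 1 (5,6) count=1: revealed 1 new [(5,6)] -> total=1
Click 2 (6,6) count=0: revealed 5 new [(5,4) (5,5) (6,4) (6,5) (6,6)] -> total=6
Click 3 (3,3) count=1: revealed 1 new [(3,3)] -> total=7

Answer: 7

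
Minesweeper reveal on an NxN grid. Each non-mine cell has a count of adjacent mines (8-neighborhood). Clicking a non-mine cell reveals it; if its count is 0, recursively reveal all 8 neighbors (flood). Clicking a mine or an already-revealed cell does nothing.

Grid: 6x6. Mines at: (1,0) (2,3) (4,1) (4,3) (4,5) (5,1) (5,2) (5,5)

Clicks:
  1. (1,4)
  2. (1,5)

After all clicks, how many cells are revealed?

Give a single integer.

Click 1 (1,4) count=1: revealed 1 new [(1,4)] -> total=1
Click 2 (1,5) count=0: revealed 13 new [(0,1) (0,2) (0,3) (0,4) (0,5) (1,1) (1,2) (1,3) (1,5) (2,4) (2,5) (3,4) (3,5)] -> total=14

Answer: 14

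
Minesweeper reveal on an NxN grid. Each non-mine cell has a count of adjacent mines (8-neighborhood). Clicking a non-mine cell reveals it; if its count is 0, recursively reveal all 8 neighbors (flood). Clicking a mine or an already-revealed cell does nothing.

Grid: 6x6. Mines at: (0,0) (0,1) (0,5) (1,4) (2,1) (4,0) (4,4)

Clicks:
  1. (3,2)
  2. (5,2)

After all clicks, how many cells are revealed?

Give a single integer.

Click 1 (3,2) count=1: revealed 1 new [(3,2)] -> total=1
Click 2 (5,2) count=0: revealed 8 new [(3,1) (3,3) (4,1) (4,2) (4,3) (5,1) (5,2) (5,3)] -> total=9

Answer: 9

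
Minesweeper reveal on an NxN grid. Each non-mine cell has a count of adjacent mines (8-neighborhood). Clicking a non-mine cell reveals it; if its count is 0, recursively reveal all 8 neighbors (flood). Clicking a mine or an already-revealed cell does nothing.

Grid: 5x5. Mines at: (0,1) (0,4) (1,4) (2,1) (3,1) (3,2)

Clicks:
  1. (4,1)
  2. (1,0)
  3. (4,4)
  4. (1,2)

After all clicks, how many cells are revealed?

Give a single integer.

Answer: 9

Derivation:
Click 1 (4,1) count=2: revealed 1 new [(4,1)] -> total=1
Click 2 (1,0) count=2: revealed 1 new [(1,0)] -> total=2
Click 3 (4,4) count=0: revealed 6 new [(2,3) (2,4) (3,3) (3,4) (4,3) (4,4)] -> total=8
Click 4 (1,2) count=2: revealed 1 new [(1,2)] -> total=9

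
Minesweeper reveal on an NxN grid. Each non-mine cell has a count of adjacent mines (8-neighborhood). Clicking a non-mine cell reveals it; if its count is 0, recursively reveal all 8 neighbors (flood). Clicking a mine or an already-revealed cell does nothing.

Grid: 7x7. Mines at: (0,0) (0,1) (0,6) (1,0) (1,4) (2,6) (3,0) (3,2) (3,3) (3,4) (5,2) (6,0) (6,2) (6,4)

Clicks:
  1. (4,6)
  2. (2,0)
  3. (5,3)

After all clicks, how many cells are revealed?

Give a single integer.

Answer: 10

Derivation:
Click 1 (4,6) count=0: revealed 8 new [(3,5) (3,6) (4,5) (4,6) (5,5) (5,6) (6,5) (6,6)] -> total=8
Click 2 (2,0) count=2: revealed 1 new [(2,0)] -> total=9
Click 3 (5,3) count=3: revealed 1 new [(5,3)] -> total=10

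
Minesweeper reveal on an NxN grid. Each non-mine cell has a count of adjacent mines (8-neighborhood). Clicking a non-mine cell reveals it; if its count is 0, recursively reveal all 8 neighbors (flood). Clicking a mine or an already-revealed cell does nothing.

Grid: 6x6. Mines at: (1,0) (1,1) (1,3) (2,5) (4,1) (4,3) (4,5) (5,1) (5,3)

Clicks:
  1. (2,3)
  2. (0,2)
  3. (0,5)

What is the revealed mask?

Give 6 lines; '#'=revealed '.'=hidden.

Answer: ..#.##
....##
...#..
......
......
......

Derivation:
Click 1 (2,3) count=1: revealed 1 new [(2,3)] -> total=1
Click 2 (0,2) count=2: revealed 1 new [(0,2)] -> total=2
Click 3 (0,5) count=0: revealed 4 new [(0,4) (0,5) (1,4) (1,5)] -> total=6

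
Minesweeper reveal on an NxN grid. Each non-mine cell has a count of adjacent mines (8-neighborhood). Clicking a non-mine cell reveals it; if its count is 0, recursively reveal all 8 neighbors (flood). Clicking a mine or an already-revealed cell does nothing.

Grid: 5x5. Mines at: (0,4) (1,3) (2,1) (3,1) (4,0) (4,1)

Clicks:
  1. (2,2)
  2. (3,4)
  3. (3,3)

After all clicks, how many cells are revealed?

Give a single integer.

Click 1 (2,2) count=3: revealed 1 new [(2,2)] -> total=1
Click 2 (3,4) count=0: revealed 8 new [(2,3) (2,4) (3,2) (3,3) (3,4) (4,2) (4,3) (4,4)] -> total=9
Click 3 (3,3) count=0: revealed 0 new [(none)] -> total=9

Answer: 9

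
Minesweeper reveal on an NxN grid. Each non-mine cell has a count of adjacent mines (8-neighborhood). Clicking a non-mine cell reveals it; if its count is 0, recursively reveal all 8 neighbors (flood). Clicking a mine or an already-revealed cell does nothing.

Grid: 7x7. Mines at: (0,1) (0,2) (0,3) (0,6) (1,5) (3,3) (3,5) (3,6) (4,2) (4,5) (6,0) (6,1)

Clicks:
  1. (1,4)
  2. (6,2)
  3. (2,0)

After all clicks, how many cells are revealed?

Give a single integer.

Answer: 15

Derivation:
Click 1 (1,4) count=2: revealed 1 new [(1,4)] -> total=1
Click 2 (6,2) count=1: revealed 1 new [(6,2)] -> total=2
Click 3 (2,0) count=0: revealed 13 new [(1,0) (1,1) (1,2) (2,0) (2,1) (2,2) (3,0) (3,1) (3,2) (4,0) (4,1) (5,0) (5,1)] -> total=15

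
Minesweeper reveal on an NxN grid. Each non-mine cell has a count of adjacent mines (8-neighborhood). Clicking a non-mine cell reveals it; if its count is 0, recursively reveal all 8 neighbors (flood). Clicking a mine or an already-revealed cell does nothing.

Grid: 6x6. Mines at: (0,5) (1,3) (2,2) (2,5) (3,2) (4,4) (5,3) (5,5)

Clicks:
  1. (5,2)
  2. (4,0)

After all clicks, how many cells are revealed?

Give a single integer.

Click 1 (5,2) count=1: revealed 1 new [(5,2)] -> total=1
Click 2 (4,0) count=0: revealed 15 new [(0,0) (0,1) (0,2) (1,0) (1,1) (1,2) (2,0) (2,1) (3,0) (3,1) (4,0) (4,1) (4,2) (5,0) (5,1)] -> total=16

Answer: 16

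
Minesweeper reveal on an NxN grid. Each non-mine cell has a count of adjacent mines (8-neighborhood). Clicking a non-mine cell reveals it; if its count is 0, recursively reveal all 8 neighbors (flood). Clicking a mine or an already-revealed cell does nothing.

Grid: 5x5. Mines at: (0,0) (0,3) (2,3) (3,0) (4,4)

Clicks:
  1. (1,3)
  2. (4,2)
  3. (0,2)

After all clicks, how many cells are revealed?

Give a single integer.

Answer: 8

Derivation:
Click 1 (1,3) count=2: revealed 1 new [(1,3)] -> total=1
Click 2 (4,2) count=0: revealed 6 new [(3,1) (3,2) (3,3) (4,1) (4,2) (4,3)] -> total=7
Click 3 (0,2) count=1: revealed 1 new [(0,2)] -> total=8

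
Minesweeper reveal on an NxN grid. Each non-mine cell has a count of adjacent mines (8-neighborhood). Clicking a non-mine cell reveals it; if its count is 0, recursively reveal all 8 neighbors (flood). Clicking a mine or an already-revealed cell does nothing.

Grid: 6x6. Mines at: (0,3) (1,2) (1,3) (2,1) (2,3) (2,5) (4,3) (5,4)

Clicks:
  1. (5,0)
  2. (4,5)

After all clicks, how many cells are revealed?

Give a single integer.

Click 1 (5,0) count=0: revealed 9 new [(3,0) (3,1) (3,2) (4,0) (4,1) (4,2) (5,0) (5,1) (5,2)] -> total=9
Click 2 (4,5) count=1: revealed 1 new [(4,5)] -> total=10

Answer: 10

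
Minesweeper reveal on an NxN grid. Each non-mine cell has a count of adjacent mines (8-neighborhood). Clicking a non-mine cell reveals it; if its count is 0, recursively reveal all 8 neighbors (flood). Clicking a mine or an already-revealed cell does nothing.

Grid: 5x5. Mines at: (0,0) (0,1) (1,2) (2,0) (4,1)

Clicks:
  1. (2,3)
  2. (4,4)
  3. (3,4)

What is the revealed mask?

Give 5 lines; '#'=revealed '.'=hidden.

Answer: ...##
...##
..###
..###
..###

Derivation:
Click 1 (2,3) count=1: revealed 1 new [(2,3)] -> total=1
Click 2 (4,4) count=0: revealed 12 new [(0,3) (0,4) (1,3) (1,4) (2,2) (2,4) (3,2) (3,3) (3,4) (4,2) (4,3) (4,4)] -> total=13
Click 3 (3,4) count=0: revealed 0 new [(none)] -> total=13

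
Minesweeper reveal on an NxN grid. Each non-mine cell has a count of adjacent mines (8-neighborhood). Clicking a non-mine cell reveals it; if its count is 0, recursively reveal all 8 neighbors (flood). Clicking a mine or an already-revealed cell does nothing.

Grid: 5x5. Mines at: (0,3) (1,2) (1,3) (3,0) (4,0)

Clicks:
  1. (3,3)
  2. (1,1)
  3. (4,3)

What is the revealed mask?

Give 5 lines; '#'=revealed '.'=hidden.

Answer: .....
.#...
.####
.####
.####

Derivation:
Click 1 (3,3) count=0: revealed 12 new [(2,1) (2,2) (2,3) (2,4) (3,1) (3,2) (3,3) (3,4) (4,1) (4,2) (4,3) (4,4)] -> total=12
Click 2 (1,1) count=1: revealed 1 new [(1,1)] -> total=13
Click 3 (4,3) count=0: revealed 0 new [(none)] -> total=13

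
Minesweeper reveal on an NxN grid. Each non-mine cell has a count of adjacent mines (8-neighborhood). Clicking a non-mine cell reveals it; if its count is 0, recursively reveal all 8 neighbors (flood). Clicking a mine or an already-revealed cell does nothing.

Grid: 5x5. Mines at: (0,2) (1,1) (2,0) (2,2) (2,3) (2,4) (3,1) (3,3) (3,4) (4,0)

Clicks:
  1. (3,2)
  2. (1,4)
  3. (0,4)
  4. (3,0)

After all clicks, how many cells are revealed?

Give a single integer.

Click 1 (3,2) count=4: revealed 1 new [(3,2)] -> total=1
Click 2 (1,4) count=2: revealed 1 new [(1,4)] -> total=2
Click 3 (0,4) count=0: revealed 3 new [(0,3) (0,4) (1,3)] -> total=5
Click 4 (3,0) count=3: revealed 1 new [(3,0)] -> total=6

Answer: 6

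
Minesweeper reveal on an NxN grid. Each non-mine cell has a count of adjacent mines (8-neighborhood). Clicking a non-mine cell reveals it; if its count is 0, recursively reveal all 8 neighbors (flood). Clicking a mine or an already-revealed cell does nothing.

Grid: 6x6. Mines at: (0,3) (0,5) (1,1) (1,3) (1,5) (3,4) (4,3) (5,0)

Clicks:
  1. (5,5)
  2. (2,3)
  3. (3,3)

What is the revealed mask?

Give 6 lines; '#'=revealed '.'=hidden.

Click 1 (5,5) count=0: revealed 4 new [(4,4) (4,5) (5,4) (5,5)] -> total=4
Click 2 (2,3) count=2: revealed 1 new [(2,3)] -> total=5
Click 3 (3,3) count=2: revealed 1 new [(3,3)] -> total=6

Answer: ......
......
...#..
...#..
....##
....##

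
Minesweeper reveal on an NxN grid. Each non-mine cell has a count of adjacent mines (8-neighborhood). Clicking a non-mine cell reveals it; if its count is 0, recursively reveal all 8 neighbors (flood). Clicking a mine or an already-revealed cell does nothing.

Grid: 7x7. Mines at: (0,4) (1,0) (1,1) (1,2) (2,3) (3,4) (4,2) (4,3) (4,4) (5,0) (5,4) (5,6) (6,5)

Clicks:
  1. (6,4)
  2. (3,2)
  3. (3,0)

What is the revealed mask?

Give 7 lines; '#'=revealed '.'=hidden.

Answer: .......
.......
##.....
###....
##.....
.......
....#..

Derivation:
Click 1 (6,4) count=2: revealed 1 new [(6,4)] -> total=1
Click 2 (3,2) count=3: revealed 1 new [(3,2)] -> total=2
Click 3 (3,0) count=0: revealed 6 new [(2,0) (2,1) (3,0) (3,1) (4,0) (4,1)] -> total=8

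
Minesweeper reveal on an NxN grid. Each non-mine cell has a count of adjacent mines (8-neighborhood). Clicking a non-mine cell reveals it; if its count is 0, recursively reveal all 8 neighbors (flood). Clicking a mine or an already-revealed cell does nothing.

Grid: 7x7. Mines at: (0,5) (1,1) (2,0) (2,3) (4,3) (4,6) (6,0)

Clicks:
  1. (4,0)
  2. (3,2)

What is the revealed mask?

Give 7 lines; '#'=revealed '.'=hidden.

Answer: .......
.......
.......
###....
###....
###....
.......

Derivation:
Click 1 (4,0) count=0: revealed 9 new [(3,0) (3,1) (3,2) (4,0) (4,1) (4,2) (5,0) (5,1) (5,2)] -> total=9
Click 2 (3,2) count=2: revealed 0 new [(none)] -> total=9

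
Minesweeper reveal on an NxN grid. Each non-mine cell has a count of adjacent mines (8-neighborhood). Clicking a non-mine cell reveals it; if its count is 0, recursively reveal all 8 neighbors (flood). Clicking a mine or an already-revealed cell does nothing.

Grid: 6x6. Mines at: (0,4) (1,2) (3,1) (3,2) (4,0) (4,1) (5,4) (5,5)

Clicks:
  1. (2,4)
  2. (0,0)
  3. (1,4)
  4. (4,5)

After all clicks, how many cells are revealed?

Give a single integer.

Click 1 (2,4) count=0: revealed 12 new [(1,3) (1,4) (1,5) (2,3) (2,4) (2,5) (3,3) (3,4) (3,5) (4,3) (4,4) (4,5)] -> total=12
Click 2 (0,0) count=0: revealed 6 new [(0,0) (0,1) (1,0) (1,1) (2,0) (2,1)] -> total=18
Click 3 (1,4) count=1: revealed 0 new [(none)] -> total=18
Click 4 (4,5) count=2: revealed 0 new [(none)] -> total=18

Answer: 18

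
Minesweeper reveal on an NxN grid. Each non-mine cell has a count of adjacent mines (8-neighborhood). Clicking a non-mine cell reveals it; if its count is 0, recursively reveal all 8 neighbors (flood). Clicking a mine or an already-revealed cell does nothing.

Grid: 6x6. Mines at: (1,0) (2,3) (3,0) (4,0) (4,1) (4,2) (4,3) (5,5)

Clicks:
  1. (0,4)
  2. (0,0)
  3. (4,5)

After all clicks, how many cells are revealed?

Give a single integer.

Answer: 17

Derivation:
Click 1 (0,4) count=0: revealed 16 new [(0,1) (0,2) (0,3) (0,4) (0,5) (1,1) (1,2) (1,3) (1,4) (1,5) (2,4) (2,5) (3,4) (3,5) (4,4) (4,5)] -> total=16
Click 2 (0,0) count=1: revealed 1 new [(0,0)] -> total=17
Click 3 (4,5) count=1: revealed 0 new [(none)] -> total=17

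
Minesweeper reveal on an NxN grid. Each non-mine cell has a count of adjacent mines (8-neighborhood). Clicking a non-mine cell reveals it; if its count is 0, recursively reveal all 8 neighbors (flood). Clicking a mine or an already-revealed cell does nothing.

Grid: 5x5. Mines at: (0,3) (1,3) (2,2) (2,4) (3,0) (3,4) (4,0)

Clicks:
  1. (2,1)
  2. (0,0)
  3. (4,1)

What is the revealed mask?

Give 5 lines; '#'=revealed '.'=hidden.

Answer: ###..
###..
##...
.....
.#...

Derivation:
Click 1 (2,1) count=2: revealed 1 new [(2,1)] -> total=1
Click 2 (0,0) count=0: revealed 7 new [(0,0) (0,1) (0,2) (1,0) (1,1) (1,2) (2,0)] -> total=8
Click 3 (4,1) count=2: revealed 1 new [(4,1)] -> total=9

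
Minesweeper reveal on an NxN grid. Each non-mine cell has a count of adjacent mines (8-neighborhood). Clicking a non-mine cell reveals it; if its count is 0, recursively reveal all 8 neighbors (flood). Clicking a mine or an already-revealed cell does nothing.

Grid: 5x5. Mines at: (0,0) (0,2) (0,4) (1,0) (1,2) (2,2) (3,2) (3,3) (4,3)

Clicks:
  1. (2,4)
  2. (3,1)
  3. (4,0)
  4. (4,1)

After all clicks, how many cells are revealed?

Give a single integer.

Answer: 7

Derivation:
Click 1 (2,4) count=1: revealed 1 new [(2,4)] -> total=1
Click 2 (3,1) count=2: revealed 1 new [(3,1)] -> total=2
Click 3 (4,0) count=0: revealed 5 new [(2,0) (2,1) (3,0) (4,0) (4,1)] -> total=7
Click 4 (4,1) count=1: revealed 0 new [(none)] -> total=7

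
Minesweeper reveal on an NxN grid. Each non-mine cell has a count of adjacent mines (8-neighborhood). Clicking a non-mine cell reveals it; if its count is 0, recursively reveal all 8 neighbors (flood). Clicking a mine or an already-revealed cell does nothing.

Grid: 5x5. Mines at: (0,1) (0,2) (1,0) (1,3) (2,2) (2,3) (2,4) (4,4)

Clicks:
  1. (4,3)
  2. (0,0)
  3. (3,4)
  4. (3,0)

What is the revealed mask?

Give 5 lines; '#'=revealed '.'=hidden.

Click 1 (4,3) count=1: revealed 1 new [(4,3)] -> total=1
Click 2 (0,0) count=2: revealed 1 new [(0,0)] -> total=2
Click 3 (3,4) count=3: revealed 1 new [(3,4)] -> total=3
Click 4 (3,0) count=0: revealed 9 new [(2,0) (2,1) (3,0) (3,1) (3,2) (3,3) (4,0) (4,1) (4,2)] -> total=12

Answer: #....
.....
##...
#####
####.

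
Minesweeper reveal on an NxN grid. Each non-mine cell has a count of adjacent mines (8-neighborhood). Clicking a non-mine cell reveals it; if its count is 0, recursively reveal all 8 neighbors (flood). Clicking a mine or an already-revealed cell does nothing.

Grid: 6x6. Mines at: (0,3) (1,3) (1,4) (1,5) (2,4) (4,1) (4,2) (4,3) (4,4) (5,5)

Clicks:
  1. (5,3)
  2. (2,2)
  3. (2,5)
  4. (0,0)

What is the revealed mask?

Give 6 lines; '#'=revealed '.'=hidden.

Click 1 (5,3) count=3: revealed 1 new [(5,3)] -> total=1
Click 2 (2,2) count=1: revealed 1 new [(2,2)] -> total=2
Click 3 (2,5) count=3: revealed 1 new [(2,5)] -> total=3
Click 4 (0,0) count=0: revealed 11 new [(0,0) (0,1) (0,2) (1,0) (1,1) (1,2) (2,0) (2,1) (3,0) (3,1) (3,2)] -> total=14

Answer: ###...
###...
###..#
###...
......
...#..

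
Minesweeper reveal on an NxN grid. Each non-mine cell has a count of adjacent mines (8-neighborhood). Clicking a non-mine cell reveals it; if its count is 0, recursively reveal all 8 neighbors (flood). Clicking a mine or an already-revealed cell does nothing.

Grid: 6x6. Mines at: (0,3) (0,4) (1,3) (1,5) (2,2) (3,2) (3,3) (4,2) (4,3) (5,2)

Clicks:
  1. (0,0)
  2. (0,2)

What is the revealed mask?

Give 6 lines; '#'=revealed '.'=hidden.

Click 1 (0,0) count=0: revealed 14 new [(0,0) (0,1) (0,2) (1,0) (1,1) (1,2) (2,0) (2,1) (3,0) (3,1) (4,0) (4,1) (5,0) (5,1)] -> total=14
Click 2 (0,2) count=2: revealed 0 new [(none)] -> total=14

Answer: ###...
###...
##....
##....
##....
##....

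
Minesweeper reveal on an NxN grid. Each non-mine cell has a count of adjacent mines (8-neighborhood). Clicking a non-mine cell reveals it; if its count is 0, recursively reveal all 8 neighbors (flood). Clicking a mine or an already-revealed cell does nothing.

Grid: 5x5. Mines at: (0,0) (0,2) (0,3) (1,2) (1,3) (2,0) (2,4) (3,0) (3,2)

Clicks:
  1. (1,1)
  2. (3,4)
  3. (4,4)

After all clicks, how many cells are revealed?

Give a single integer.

Click 1 (1,1) count=4: revealed 1 new [(1,1)] -> total=1
Click 2 (3,4) count=1: revealed 1 new [(3,4)] -> total=2
Click 3 (4,4) count=0: revealed 3 new [(3,3) (4,3) (4,4)] -> total=5

Answer: 5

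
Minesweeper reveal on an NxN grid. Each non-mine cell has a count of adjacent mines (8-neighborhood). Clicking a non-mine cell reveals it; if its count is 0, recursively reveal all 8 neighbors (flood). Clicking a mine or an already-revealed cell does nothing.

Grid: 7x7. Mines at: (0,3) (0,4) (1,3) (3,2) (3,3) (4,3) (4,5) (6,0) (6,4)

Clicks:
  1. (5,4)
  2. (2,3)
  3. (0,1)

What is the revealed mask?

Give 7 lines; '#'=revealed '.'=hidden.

Answer: ###....
###....
####...
##.....
##.....
##..#..
.......

Derivation:
Click 1 (5,4) count=3: revealed 1 new [(5,4)] -> total=1
Click 2 (2,3) count=3: revealed 1 new [(2,3)] -> total=2
Click 3 (0,1) count=0: revealed 15 new [(0,0) (0,1) (0,2) (1,0) (1,1) (1,2) (2,0) (2,1) (2,2) (3,0) (3,1) (4,0) (4,1) (5,0) (5,1)] -> total=17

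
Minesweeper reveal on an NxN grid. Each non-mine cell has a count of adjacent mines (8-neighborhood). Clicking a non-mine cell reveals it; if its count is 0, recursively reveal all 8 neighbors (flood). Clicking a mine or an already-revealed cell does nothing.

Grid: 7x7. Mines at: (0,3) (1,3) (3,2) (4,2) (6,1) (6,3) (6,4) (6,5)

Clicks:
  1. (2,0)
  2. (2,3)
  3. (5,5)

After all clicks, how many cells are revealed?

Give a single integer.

Click 1 (2,0) count=0: revealed 15 new [(0,0) (0,1) (0,2) (1,0) (1,1) (1,2) (2,0) (2,1) (2,2) (3,0) (3,1) (4,0) (4,1) (5,0) (5,1)] -> total=15
Click 2 (2,3) count=2: revealed 1 new [(2,3)] -> total=16
Click 3 (5,5) count=2: revealed 1 new [(5,5)] -> total=17

Answer: 17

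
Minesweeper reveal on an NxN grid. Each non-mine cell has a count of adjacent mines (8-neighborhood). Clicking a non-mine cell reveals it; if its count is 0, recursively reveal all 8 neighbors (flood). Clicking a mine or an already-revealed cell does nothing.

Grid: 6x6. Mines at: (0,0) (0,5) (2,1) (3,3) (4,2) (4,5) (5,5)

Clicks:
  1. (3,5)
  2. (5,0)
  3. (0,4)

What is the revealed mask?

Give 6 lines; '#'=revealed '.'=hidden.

Answer: ....#.
......
......
##...#
##....
##....

Derivation:
Click 1 (3,5) count=1: revealed 1 new [(3,5)] -> total=1
Click 2 (5,0) count=0: revealed 6 new [(3,0) (3,1) (4,0) (4,1) (5,0) (5,1)] -> total=7
Click 3 (0,4) count=1: revealed 1 new [(0,4)] -> total=8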